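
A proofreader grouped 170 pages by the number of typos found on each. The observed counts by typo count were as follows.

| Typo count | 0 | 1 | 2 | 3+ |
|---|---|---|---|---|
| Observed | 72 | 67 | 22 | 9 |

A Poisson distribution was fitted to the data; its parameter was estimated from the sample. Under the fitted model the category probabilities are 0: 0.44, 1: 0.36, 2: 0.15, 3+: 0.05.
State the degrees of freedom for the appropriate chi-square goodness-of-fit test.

2

There are k = 4 categories and 1 parameter estimated from the data, so df = 4 − 1 − 1 = 2.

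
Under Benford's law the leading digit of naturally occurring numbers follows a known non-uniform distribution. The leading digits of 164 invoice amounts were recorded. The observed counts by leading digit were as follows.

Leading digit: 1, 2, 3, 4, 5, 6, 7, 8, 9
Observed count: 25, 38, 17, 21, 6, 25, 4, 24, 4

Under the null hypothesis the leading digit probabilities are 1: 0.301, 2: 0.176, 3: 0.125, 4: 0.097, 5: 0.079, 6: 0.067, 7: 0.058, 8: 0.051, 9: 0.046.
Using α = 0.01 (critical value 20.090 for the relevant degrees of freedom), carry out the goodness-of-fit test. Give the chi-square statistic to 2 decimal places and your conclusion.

72.84; reject

Expected counts E_i = n·p_i: 164×0.301 = 49.364, 164×0.176 = 28.864, 164×0.125 = 20.5, 164×0.097 = 15.908, 164×0.079 = 12.956, 164×0.067 = 10.988, 164×0.058 = 9.512, 164×0.051 = 8.364, 164×0.046 = 7.544.
cat         O        E   (O−E)²/E
1          25   49.364     12.025
2          38   28.864      2.892
3          17     20.5      0.598
4          21   15.908      1.630
5           6   12.956      3.735
6          25   10.988     17.868
7           4    9.512      3.194
8          24    8.364     29.231
9           4    7.544      1.665
Sum = 72.84
df = 8. Since 72.84 > 20.090, we reject H₀.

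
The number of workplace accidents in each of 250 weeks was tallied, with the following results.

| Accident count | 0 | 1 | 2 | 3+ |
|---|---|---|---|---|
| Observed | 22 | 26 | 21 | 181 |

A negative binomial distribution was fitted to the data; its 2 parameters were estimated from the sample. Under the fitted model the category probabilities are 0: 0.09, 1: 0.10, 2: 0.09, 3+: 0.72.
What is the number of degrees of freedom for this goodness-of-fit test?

There are k = 4 categories and 2 parameters estimated from the data, so df = 4 − 1 − 2 = 1.

1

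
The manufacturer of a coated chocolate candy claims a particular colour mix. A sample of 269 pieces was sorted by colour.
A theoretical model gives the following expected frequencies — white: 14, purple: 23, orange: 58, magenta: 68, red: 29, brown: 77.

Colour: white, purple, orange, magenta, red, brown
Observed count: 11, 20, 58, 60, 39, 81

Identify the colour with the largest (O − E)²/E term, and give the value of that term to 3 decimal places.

white: (11 − 14)²/14 = 9/14 = 0.6429
purple: (20 − 23)²/23 = 9/23 = 0.3913
orange: (58 − 58)²/58 = 0/58 = 0.0000
magenta: (60 − 68)²/68 = 64/68 = 0.9412
red: (39 − 29)²/29 = 100/29 = 3.4483
brown: (81 − 77)²/77 = 16/77 = 0.2078
The largest term is for red: 3.448.

red, 3.448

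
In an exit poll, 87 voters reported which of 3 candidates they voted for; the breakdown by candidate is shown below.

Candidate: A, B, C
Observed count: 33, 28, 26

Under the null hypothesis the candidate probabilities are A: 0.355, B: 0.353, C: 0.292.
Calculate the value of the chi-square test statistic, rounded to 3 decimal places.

Expected counts E_i = n·p_i: 87×0.355 = 30.885, 87×0.353 = 30.711, 87×0.292 = 25.404.
χ² = (33−30.885)²/30.885 + (28−30.711)²/30.711 + (26−25.404)²/25.404
   = 0.1448 + 0.2393 + 0.0140
Sum = 0.398

0.398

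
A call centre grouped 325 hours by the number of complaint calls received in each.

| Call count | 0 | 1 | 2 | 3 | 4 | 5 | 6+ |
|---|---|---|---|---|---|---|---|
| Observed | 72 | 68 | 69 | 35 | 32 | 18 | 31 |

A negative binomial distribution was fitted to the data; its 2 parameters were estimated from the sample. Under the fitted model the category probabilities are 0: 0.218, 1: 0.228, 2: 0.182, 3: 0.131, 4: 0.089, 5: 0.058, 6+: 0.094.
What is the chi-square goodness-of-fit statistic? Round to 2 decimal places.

3.88

Expected counts E_i = n·p_i: 325×0.218 = 70.85, 325×0.228 = 74.1, 325×0.182 = 59.15, 325×0.131 = 42.575, 325×0.089 = 28.925, 325×0.058 = 18.85, 325×0.094 = 30.55.
χ² = (72−70.85)²/70.85 + (68−74.1)²/74.1 + (69−59.15)²/59.15 + (35−42.575)²/42.575 + (32−28.925)²/28.925 + (18−18.85)²/18.85 + (31−30.55)²/30.55
   = 0.019 + 0.502 + 1.640 + 1.348 + 0.327 + 0.038 + 0.007
Sum = 3.88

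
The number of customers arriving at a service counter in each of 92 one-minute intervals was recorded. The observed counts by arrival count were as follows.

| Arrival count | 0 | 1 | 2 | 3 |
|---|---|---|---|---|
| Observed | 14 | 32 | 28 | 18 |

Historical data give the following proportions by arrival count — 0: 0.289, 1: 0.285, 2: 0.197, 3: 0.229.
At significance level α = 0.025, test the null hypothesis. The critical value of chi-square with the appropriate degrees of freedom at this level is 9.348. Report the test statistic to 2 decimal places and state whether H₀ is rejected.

Expected counts E_i = n·p_i: 92×0.289 = 26.588, 92×0.285 = 26.22, 92×0.197 = 18.124, 92×0.229 = 21.068.
cat         O        E   (O−E)²/E
0          14   26.588      5.960
1          32    26.22      1.274
2          28   18.124      5.382
3          18   21.068      0.447
Sum = 13.06
df = 3. Since 13.06 > 9.348, we reject H₀.

13.06; reject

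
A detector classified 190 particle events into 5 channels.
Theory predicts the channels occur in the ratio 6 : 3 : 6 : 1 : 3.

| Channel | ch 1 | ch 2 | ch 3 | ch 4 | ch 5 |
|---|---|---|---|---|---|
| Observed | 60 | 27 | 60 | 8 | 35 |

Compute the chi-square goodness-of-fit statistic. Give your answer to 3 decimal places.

Ratio total = 19. Expected counts: 190×6/19 = 60, 190×3/19 = 30, 190×6/19 = 60, 190×1/19 = 10, 190×3/19 = 30.
ch 1: (60 − 60)²/60 = 0/60 = 0.0000
ch 2: (27 − 30)²/30 = 9/30 = 0.3000
ch 3: (60 − 60)²/60 = 0/60 = 0.0000
ch 4: (8 − 10)²/10 = 4/10 = 0.4000
ch 5: (35 − 30)²/30 = 25/30 = 0.8333
Sum = 1.533

1.533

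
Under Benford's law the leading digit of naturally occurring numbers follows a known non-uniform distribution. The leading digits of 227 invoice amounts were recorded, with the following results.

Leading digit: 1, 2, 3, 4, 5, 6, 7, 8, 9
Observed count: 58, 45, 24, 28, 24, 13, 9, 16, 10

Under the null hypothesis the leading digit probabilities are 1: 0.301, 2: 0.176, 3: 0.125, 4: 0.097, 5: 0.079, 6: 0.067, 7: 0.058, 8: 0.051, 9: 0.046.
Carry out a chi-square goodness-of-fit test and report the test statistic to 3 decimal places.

9.898

Expected counts E_i = n·p_i: 227×0.301 = 68.327, 227×0.176 = 39.952, 227×0.125 = 28.375, 227×0.097 = 22.019, 227×0.079 = 17.933, 227×0.067 = 15.209, 227×0.058 = 13.166, 227×0.051 = 11.577, 227×0.046 = 10.442.
cat         O        E   (O−E)²/E
1          58   68.327     1.5608
2          45   39.952     0.6378
3          24   28.375     0.6746
4          28   22.019     1.6246
5          24   17.933     2.0526
6          13   15.209     0.3208
7           9   13.166     1.3182
8          16   11.577     1.6898
9          10   10.442     0.0187
Sum = 9.898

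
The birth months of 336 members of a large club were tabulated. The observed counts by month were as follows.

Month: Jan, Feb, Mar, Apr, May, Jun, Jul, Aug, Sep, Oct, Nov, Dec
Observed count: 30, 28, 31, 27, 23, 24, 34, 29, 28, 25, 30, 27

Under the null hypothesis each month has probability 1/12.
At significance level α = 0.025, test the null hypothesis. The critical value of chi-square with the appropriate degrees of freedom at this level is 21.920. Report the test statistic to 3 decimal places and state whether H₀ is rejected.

Under H₀ each category has probability 1/12, so each expected count is 336/12 = 28.
cat         O        E   (O−E)²/E
Jan        30       28     0.1429
Feb        28       28     0.0000
Mar        31       28     0.3214
Apr        27       28     0.0357
May        23       28     0.8929
Jun        24       28     0.5714
Jul        34       28     1.2857
Aug        29       28     0.0357
Sep        28       28     0.0000
Oct        25       28     0.3214
Nov        30       28     0.1429
Dec        27       28     0.0357
Sum = 3.786
df = 11. Since 3.786 < 21.920, we do not reject H₀.

3.786; do not reject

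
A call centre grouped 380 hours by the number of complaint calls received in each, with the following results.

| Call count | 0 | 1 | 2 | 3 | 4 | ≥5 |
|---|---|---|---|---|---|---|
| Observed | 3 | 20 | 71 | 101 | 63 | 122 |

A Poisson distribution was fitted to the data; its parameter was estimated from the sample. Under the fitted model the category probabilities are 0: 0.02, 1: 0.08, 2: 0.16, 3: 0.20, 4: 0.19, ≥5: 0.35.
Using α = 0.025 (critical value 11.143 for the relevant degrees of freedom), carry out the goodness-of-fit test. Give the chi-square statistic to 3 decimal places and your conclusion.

18.359; reject

Expected counts E_i = n·p_i: 380×0.02 = 7.6, 380×0.08 = 30.4, 380×0.16 = 60.8, 380×0.20 = 76, 380×0.19 = 72.2, 380×0.35 = 133.
cat         O        E   (O−E)²/E
0           3      7.6     2.7842
1          20     30.4     3.5579
2          71     60.8     1.7112
3         101       76     8.2237
4          63     72.2     1.1723
≥5        122      133     0.9098
Sum = 18.359
df = 4. Since 18.359 > 11.143, we reject H₀.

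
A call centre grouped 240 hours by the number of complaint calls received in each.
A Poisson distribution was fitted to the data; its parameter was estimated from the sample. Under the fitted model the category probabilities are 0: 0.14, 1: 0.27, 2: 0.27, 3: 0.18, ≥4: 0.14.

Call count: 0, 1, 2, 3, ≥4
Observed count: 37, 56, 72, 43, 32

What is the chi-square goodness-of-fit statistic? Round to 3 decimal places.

2.416

Expected counts E_i = n·p_i: 240×0.14 = 33.6, 240×0.27 = 64.8, 240×0.27 = 64.8, 240×0.18 = 43.2, 240×0.14 = 33.6.
cat         O        E   (O−E)²/E
0          37     33.6     0.3440
1          56     64.8     1.1951
2          72     64.8     0.8000
3          43     43.2     0.0009
≥4         32     33.6     0.0762
Sum = 2.416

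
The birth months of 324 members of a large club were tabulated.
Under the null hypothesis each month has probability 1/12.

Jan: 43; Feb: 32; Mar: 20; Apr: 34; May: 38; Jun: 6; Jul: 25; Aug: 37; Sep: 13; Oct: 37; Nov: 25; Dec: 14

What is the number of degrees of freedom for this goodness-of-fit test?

11

There are k = 12 categories and no parameters were estimated from the data, so df = 12 − 1 = 11.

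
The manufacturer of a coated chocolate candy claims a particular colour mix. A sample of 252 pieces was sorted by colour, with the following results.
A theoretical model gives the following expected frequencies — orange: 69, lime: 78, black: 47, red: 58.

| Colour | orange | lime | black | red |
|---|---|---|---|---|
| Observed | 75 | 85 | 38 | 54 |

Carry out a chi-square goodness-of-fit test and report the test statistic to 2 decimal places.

orange: (75 − 69)²/69 = 36/69 = 0.522
lime: (85 − 78)²/78 = 49/78 = 0.628
black: (38 − 47)²/47 = 81/47 = 1.723
red: (54 − 58)²/58 = 16/58 = 0.276
Sum = 3.15

3.15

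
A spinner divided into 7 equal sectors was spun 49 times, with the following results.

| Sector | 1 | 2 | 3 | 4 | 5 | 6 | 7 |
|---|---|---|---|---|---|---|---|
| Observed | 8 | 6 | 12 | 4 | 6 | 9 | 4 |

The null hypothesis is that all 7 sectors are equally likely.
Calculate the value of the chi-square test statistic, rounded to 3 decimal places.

7.143

Under H₀ each category has probability 1/7, so each expected count is 49/7 = 7.
cat         O        E   (O−E)²/E
1           8        7     0.1429
2           6        7     0.1429
3          12        7     3.5714
4           4        7     1.2857
5           6        7     0.1429
6           9        7     0.5714
7           4        7     1.2857
Sum = 7.143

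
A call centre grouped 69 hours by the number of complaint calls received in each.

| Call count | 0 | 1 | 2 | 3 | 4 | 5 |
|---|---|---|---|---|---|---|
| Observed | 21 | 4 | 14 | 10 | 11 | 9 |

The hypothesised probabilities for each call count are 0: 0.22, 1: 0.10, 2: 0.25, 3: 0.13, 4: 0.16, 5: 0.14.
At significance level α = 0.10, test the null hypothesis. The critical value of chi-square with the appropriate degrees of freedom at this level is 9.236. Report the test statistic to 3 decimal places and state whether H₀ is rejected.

4.226; do not reject

Expected counts E_i = n·p_i: 69×0.22 = 15.18, 69×0.10 = 6.9, 69×0.25 = 17.25, 69×0.13 = 8.97, 69×0.16 = 11.04, 69×0.14 = 9.66.
χ² = (21−15.18)²/15.18 + (4−6.9)²/6.9 + (14−17.25)²/17.25 + (10−8.97)²/8.97 + (11−11.04)²/11.04 + (9−9.66)²/9.66
   = 2.2314 + 1.2188 + 0.6123 + 0.1183 + 0.0001 + 0.0451
Sum = 4.226
df = 5. Since 4.226 < 9.236, we do not reject H₀.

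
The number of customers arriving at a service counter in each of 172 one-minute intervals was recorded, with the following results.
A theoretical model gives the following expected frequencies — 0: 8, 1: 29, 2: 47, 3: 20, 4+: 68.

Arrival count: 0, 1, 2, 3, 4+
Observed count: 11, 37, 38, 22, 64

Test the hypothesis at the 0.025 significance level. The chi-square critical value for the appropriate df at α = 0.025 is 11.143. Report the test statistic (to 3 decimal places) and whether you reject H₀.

5.491; do not reject

cat         O        E   (O−E)²/E
0          11        8     1.1250
1          37       29     2.2069
2          38       47     1.7234
3          22       20     0.2000
4+         64       68     0.2353
Sum = 5.491
df = 4. Since 5.491 < 11.143, we do not reject H₀.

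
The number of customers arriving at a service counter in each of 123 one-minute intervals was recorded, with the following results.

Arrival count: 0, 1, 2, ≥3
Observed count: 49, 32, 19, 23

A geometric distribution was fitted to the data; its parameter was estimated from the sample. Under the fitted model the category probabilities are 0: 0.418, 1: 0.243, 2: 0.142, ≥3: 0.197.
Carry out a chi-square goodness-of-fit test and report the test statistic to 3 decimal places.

0.460

Expected counts E_i = n·p_i: 123×0.418 = 51.414, 123×0.243 = 29.889, 123×0.142 = 17.466, 123×0.197 = 24.231.
χ² = (49−51.414)²/51.414 + (32−29.889)²/29.889 + (19−17.466)²/17.466 + (23−24.231)²/24.231
   = 0.1133 + 0.1491 + 0.1347 + 0.0625
Sum = 0.460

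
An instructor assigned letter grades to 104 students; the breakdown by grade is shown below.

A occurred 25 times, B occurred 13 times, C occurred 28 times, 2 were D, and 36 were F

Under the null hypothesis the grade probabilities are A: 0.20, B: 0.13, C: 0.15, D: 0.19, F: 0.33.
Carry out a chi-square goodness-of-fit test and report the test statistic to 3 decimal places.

26.769

Expected counts E_i = n·p_i: 104×0.20 = 20.8, 104×0.13 = 13.52, 104×0.15 = 15.6, 104×0.19 = 19.76, 104×0.33 = 34.32.
χ² = (25−20.8)²/20.8 + (13−13.52)²/13.52 + (28−15.6)²/15.6 + (2−19.76)²/19.76 + (36−34.32)²/34.32
   = 0.8481 + 0.0200 + 9.8564 + 15.9624 + 0.0822
Sum = 26.769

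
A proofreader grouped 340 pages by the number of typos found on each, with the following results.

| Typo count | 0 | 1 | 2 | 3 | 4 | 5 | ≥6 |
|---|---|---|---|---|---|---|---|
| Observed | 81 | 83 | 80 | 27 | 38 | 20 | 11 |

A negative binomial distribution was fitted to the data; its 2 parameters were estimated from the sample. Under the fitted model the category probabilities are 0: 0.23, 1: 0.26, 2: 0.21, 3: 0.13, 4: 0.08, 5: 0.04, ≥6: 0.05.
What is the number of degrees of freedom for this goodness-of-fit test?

There are k = 7 categories and 2 parameters estimated from the data, so df = 7 − 1 − 2 = 4.

4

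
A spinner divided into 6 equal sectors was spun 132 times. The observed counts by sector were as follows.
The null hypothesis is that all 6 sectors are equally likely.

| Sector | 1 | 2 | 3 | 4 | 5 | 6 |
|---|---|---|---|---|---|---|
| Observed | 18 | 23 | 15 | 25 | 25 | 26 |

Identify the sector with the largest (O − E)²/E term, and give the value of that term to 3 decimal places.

3, 2.227

Expected count for each of the 6 categories: 132/6 = 22.
cat         O        E   (O−E)²/E
1          18       22     0.7273
2          23       22     0.0455
3          15       22     2.2273
4          25       22     0.4091
5          25       22     0.4091
6          26       22     0.7273
The largest term is for 3: 2.227.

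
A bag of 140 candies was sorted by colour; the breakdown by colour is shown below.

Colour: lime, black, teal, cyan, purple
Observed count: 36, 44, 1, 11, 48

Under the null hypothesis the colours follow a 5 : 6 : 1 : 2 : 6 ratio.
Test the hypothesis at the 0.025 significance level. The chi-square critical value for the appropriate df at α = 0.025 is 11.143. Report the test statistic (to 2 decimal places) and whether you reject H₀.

6.77; do not reject

Ratio total = 20. Expected counts: 140×5/20 = 35, 140×6/20 = 42, 140×1/20 = 7, 140×2/20 = 14, 140×6/20 = 42.
χ² = (36−35)²/35 + (44−42)²/42 + (1−7)²/7 + (11−14)²/14 + (48−42)²/42
   = 0.029 + 0.095 + 5.143 + 0.643 + 0.857
Sum = 6.77
df = 4. Since 6.77 < 11.143, we do not reject H₀.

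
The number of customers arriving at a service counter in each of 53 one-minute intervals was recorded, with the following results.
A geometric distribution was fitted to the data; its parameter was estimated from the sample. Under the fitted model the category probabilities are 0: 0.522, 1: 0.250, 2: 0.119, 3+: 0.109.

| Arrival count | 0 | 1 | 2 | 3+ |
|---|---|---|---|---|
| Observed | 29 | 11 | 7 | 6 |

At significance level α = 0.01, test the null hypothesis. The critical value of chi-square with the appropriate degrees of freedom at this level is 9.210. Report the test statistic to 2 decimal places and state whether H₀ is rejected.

0.53; do not reject

Expected counts E_i = n·p_i: 53×0.522 = 27.666, 53×0.250 = 13.25, 53×0.119 = 6.307, 53×0.109 = 5.777.
χ² = (29−27.666)²/27.666 + (11−13.25)²/13.25 + (7−6.307)²/6.307 + (6−5.777)²/5.777
   = 0.064 + 0.382 + 0.076 + 0.009
Sum = 0.53
df = 2. Since 0.53 < 9.210, we do not reject H₀.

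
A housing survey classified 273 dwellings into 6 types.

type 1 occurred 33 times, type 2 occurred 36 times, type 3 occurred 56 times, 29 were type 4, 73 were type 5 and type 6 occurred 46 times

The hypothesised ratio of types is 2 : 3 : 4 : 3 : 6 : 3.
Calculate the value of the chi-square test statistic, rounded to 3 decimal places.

Ratio total = 21. Expected counts: 273×2/21 = 26, 273×3/21 = 39, 273×4/21 = 52, 273×3/21 = 39, 273×6/21 = 78, 273×3/21 = 39.
χ² = (33−26)²/26 + (36−39)²/39 + (56−52)²/52 + (29−39)²/39 + (73−78)²/78 + (46−39)²/39
   = 1.8846 + 0.2308 + 0.3077 + 2.5641 + 0.3205 + 1.2564
Sum = 6.564

6.564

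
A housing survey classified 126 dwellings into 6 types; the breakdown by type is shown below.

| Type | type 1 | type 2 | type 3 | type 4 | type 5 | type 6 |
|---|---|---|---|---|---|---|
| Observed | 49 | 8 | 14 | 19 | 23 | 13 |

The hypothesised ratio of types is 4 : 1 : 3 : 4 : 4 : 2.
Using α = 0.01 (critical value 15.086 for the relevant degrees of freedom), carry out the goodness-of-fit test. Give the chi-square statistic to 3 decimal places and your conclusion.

Ratio total = 18. Expected counts: 126×4/18 = 28, 126×1/18 = 7, 126×3/18 = 21, 126×4/18 = 28, 126×4/18 = 28, 126×2/18 = 14.
χ² = (49−28)²/28 + (8−7)²/7 + (14−21)²/21 + (19−28)²/28 + (23−28)²/28 + (13−14)²/14
   = 15.7500 + 0.1429 + 2.3333 + 2.8929 + 0.8929 + 0.0714
Sum = 22.083
df = 5. Since 22.083 > 15.086, we reject H₀.

22.083; reject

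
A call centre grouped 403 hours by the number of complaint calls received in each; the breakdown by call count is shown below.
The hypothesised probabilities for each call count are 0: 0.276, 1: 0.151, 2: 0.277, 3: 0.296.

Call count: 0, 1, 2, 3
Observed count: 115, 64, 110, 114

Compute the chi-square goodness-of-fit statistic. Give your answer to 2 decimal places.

0.55

Expected counts E_i = n·p_i: 403×0.276 = 111.228, 403×0.151 = 60.853, 403×0.277 = 111.631, 403×0.296 = 119.288.
χ² = (115−111.228)²/111.228 + (64−60.853)²/60.853 + (110−111.631)²/111.631 + (114−119.288)²/119.288
   = 0.128 + 0.163 + 0.024 + 0.234
Sum = 0.55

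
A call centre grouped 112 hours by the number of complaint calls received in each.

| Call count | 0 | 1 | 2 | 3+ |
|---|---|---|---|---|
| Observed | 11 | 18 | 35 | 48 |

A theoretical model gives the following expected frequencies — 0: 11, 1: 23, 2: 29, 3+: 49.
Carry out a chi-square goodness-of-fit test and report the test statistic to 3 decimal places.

2.349

0: (11 − 11)²/11 = 0/11 = 0.0000
1: (18 − 23)²/23 = 25/23 = 1.0870
2: (35 − 29)²/29 = 36/29 = 1.2414
3+: (48 − 49)²/49 = 1/49 = 0.0204
Sum = 2.349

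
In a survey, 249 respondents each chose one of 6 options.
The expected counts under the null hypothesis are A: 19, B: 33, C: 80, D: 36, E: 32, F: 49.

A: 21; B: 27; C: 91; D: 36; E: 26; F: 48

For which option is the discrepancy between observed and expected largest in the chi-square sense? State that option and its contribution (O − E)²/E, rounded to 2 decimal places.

C, 1.51

cat         O        E   (O−E)²/E
A          21       19      0.211
B          27       33      1.091
C          91       80      1.513
D          36       36      0.000
E          26       32      1.125
F          48       49      0.020
The largest term is for C: 1.51.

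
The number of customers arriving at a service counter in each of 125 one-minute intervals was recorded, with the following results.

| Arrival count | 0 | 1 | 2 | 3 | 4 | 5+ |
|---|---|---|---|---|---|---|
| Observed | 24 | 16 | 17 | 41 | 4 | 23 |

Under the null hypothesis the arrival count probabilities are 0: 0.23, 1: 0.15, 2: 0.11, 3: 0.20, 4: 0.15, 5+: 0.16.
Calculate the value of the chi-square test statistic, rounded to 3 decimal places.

24.250

Expected counts E_i = n·p_i: 125×0.23 = 28.75, 125×0.15 = 18.75, 125×0.11 = 13.75, 125×0.20 = 25, 125×0.15 = 18.75, 125×0.16 = 20.
χ² = (24−28.75)²/28.75 + (16−18.75)²/18.75 + (17−13.75)²/13.75 + (41−25)²/25 + (4−18.75)²/18.75 + (23−20)²/20
   = 0.7848 + 0.4033 + 0.7682 + 10.2400 + 11.6033 + 0.4500
Sum = 24.250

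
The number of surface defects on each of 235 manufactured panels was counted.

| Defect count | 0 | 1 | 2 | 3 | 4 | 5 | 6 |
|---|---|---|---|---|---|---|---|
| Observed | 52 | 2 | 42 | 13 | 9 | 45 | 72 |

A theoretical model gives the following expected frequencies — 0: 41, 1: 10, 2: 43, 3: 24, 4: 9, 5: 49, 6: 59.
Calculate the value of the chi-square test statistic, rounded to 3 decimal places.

17.607

0: (52 − 41)²/41 = 121/41 = 2.9512
1: (2 − 10)²/10 = 64/10 = 6.4000
2: (42 − 43)²/43 = 1/43 = 0.0233
3: (13 − 24)²/24 = 121/24 = 5.0417
4: (9 − 9)²/9 = 0/9 = 0.0000
5: (45 − 49)²/49 = 16/49 = 0.3265
6: (72 − 59)²/59 = 169/59 = 2.8644
Sum = 17.607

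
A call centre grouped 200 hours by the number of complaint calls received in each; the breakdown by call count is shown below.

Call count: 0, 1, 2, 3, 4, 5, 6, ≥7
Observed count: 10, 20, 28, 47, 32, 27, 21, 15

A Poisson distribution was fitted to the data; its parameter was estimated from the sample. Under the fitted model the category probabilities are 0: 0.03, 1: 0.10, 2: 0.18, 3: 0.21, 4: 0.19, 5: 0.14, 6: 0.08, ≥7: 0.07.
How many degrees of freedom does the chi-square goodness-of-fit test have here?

There are k = 8 categories and 1 parameter estimated from the data, so df = 8 − 1 − 1 = 6.

6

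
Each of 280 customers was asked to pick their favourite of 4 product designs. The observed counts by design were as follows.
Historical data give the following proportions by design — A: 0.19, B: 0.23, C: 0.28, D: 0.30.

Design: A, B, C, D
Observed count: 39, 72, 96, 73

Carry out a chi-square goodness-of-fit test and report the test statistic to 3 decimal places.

Expected counts E_i = n·p_i: 280×0.19 = 53.2, 280×0.23 = 64.4, 280×0.28 = 78.4, 280×0.30 = 84.
cat         O        E   (O−E)²/E
A          39     53.2     3.7902
B          72     64.4     0.8969
C          96     78.4     3.9510
D          73       84     1.4405
Sum = 10.079

10.079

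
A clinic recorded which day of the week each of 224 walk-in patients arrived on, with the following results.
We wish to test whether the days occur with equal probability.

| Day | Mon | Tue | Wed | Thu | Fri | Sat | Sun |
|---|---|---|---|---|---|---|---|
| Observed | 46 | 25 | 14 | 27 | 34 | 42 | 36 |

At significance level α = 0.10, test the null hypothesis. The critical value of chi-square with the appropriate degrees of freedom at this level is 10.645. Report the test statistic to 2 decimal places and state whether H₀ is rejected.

22.31; reject

Expected count for each of the 7 categories: 224/7 = 32.
Mon: (46 − 32)²/32 = 196/32 = 6.125
Tue: (25 − 32)²/32 = 49/32 = 1.531
Wed: (14 − 32)²/32 = 324/32 = 10.125
Thu: (27 − 32)²/32 = 25/32 = 0.781
Fri: (34 − 32)²/32 = 4/32 = 0.125
Sat: (42 − 32)²/32 = 100/32 = 3.125
Sun: (36 − 32)²/32 = 16/32 = 0.500
Sum = 22.31
df = 6. Since 22.31 > 10.645, we reject H₀.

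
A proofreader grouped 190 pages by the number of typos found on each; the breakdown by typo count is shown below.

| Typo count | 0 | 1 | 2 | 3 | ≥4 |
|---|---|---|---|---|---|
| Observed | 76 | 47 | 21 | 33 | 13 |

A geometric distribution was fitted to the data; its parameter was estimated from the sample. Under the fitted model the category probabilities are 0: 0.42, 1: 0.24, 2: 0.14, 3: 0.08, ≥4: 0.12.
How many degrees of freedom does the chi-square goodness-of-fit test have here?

3

There are k = 5 categories and 1 parameter estimated from the data, so df = 5 − 1 − 1 = 3.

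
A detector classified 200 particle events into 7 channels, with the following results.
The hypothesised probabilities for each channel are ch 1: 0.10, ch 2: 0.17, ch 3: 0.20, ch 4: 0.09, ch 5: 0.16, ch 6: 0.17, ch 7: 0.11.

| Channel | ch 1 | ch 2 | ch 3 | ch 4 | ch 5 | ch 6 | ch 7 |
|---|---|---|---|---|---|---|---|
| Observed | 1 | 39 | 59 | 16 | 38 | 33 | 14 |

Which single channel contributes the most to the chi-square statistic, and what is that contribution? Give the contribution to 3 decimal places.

Expected counts E_i = n·p_i: 200×0.10 = 20, 200×0.17 = 34, 200×0.20 = 40, 200×0.09 = 18, 200×0.16 = 32, 200×0.17 = 34, 200×0.11 = 22.
ch 1: (1 − 20)²/20 = 361/20 = 18.0500
ch 2: (39 − 34)²/34 = 25/34 = 0.7353
ch 3: (59 − 40)²/40 = 361/40 = 9.0250
ch 4: (16 − 18)²/18 = 4/18 = 0.2222
ch 5: (38 − 32)²/32 = 36/32 = 1.1250
ch 6: (33 − 34)²/34 = 1/34 = 0.0294
ch 7: (14 − 22)²/22 = 64/22 = 2.9091
The largest term is for ch 1: 18.050.

ch 1, 18.050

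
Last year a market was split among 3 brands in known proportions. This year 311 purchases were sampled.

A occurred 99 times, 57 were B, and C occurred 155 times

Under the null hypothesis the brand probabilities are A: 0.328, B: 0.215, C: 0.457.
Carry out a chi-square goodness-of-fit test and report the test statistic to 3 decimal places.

Expected counts E_i = n·p_i: 311×0.328 = 102.008, 311×0.215 = 66.865, 311×0.457 = 142.127.
A: (99 − 102.008)²/102.008 = 9.048064/102.008 = 0.0887
B: (57 − 66.865)²/66.865 = 97.318225/66.865 = 1.4554
C: (155 − 142.127)²/142.127 = 165.714129/142.127 = 1.1660
Sum = 2.710

2.710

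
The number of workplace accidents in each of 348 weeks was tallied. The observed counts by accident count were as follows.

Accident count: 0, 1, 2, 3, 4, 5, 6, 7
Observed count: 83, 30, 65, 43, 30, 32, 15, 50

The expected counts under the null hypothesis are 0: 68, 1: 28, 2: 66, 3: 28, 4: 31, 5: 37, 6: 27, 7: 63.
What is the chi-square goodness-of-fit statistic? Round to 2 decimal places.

cat         O        E   (O−E)²/E
0          83       68      3.309
1          30       28      0.143
2          65       66      0.015
3          43       28      8.036
4          30       31      0.032
5          32       37      0.676
6          15       27      5.333
7          50       63      2.683
Sum = 20.23

20.23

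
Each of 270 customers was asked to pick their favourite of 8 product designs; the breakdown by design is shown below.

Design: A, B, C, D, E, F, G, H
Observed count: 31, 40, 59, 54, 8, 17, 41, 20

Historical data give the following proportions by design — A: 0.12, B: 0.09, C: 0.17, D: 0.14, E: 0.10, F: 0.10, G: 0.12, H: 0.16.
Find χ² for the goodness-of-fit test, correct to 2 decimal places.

Expected counts E_i = n·p_i: 270×0.12 = 32.4, 270×0.09 = 24.3, 270×0.17 = 45.9, 270×0.14 = 37.8, 270×0.10 = 27, 270×0.10 = 27, 270×0.12 = 32.4, 270×0.16 = 43.2.
χ² = (31−32.4)²/32.4 + (40−24.3)²/24.3 + (59−45.9)²/45.9 + (54−37.8)²/37.8 + (8−27)²/27 + (17−27)²/27 + (41−32.4)²/32.4 + (20−43.2)²/43.2
   = 0.060 + 10.144 + 3.739 + 6.943 + 13.370 + 3.704 + 2.283 + 12.459
Sum = 52.70

52.70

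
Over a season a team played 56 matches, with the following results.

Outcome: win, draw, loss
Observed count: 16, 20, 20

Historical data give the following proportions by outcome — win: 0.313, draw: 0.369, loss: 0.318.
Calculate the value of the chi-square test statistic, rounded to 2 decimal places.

Expected counts E_i = n·p_i: 56×0.313 = 17.528, 56×0.369 = 20.664, 56×0.318 = 17.808.
χ² = (16−17.528)²/17.528 + (20−20.664)²/20.664 + (20−17.808)²/17.808
   = 0.133 + 0.021 + 0.270
Sum = 0.42

0.42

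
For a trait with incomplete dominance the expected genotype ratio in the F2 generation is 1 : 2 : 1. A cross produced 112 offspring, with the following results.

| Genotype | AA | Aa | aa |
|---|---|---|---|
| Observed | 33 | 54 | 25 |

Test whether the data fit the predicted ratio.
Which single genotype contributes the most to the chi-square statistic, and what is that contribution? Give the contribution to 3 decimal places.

AA, 0.893

Ratio total = 4. Expected counts: 112×1/4 = 28, 112×2/4 = 56, 112×1/4 = 28.
AA: (33 − 28)²/28 = 25/28 = 0.8929
Aa: (54 − 56)²/56 = 4/56 = 0.0714
aa: (25 − 28)²/28 = 9/28 = 0.3214
The largest term is for AA: 0.893.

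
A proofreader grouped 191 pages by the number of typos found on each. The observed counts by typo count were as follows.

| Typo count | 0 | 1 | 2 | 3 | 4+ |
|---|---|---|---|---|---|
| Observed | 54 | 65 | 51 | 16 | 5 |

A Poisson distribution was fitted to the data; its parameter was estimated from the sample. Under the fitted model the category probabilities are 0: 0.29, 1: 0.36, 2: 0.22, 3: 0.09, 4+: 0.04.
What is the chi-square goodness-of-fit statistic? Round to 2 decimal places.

Expected counts E_i = n·p_i: 191×0.29 = 55.39, 191×0.36 = 68.76, 191×0.22 = 42.02, 191×0.09 = 17.19, 191×0.04 = 7.64.
0: (54 − 55.39)²/55.39 = 1.9321/55.39 = 0.035
1: (65 − 68.76)²/68.76 = 14.1376/68.76 = 0.206
2: (51 − 42.02)²/42.02 = 80.6404/42.02 = 1.919
3: (16 − 17.19)²/17.19 = 1.4161/17.19 = 0.082
4+: (5 − 7.64)²/7.64 = 6.9696/7.64 = 0.912
Sum = 3.15

3.15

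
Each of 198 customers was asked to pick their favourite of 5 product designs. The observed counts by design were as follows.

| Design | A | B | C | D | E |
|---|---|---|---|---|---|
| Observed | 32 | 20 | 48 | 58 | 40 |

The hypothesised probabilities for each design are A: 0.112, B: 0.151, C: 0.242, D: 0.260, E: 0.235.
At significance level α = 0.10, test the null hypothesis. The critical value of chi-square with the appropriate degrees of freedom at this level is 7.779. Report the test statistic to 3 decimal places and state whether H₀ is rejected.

9.371; reject

Expected counts E_i = n·p_i: 198×0.112 = 22.176, 198×0.151 = 29.898, 198×0.242 = 47.916, 198×0.260 = 51.48, 198×0.235 = 46.53.
cat         O        E   (O−E)²/E
A          32   22.176     4.3520
B          20   29.898     3.2768
C          48   47.916     0.0001
D          58    51.48     0.8258
E          40    46.53     0.9164
Sum = 9.371
df = 4. Since 9.371 > 7.779, we reject H₀.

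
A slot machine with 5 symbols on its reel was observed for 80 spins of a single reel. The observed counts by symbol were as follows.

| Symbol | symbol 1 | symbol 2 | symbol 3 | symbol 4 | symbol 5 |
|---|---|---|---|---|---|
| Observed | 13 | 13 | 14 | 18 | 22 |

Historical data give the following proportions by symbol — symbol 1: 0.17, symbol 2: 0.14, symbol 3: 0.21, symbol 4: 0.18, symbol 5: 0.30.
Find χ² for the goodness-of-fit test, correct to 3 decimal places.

Expected counts E_i = n·p_i: 80×0.17 = 13.6, 80×0.14 = 11.2, 80×0.21 = 16.8, 80×0.18 = 14.4, 80×0.30 = 24.
χ² = (13−13.6)²/13.6 + (13−11.2)²/11.2 + (14−16.8)²/16.8 + (18−14.4)²/14.4 + (22−24)²/24
   = 0.0265 + 0.2893 + 0.4667 + 0.9000 + 0.1667
Sum = 1.849

1.849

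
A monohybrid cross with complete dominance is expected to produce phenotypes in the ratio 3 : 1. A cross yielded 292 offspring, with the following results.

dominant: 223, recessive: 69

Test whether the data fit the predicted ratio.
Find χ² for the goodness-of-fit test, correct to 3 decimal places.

Ratio total = 4. Expected counts: 292×3/4 = 219, 292×1/4 = 73.
χ² = (223−219)²/219 + (69−73)²/73
   = 0.0731 + 0.2192
Sum = 0.292

0.292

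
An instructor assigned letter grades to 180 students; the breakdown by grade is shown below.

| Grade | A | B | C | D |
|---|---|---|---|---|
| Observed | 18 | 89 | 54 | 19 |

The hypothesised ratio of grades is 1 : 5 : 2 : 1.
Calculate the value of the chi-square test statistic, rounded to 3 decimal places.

Ratio total = 9. Expected counts: 180×1/9 = 20, 180×5/9 = 100, 180×2/9 = 40, 180×1/9 = 20.
cat         O        E   (O−E)²/E
A          18       20     0.2000
B          89      100     1.2100
C          54       40     4.9000
D          19       20     0.0500
Sum = 6.360

6.360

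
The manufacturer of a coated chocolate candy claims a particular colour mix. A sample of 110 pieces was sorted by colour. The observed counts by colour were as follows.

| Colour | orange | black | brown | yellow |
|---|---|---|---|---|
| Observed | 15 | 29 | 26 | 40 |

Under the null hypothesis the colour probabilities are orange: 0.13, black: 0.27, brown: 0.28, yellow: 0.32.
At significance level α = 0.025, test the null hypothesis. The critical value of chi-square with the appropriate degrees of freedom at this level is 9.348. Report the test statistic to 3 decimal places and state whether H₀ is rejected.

1.453; do not reject

Expected counts E_i = n·p_i: 110×0.13 = 14.3, 110×0.27 = 29.7, 110×0.28 = 30.8, 110×0.32 = 35.2.
orange: (15 − 14.3)²/14.3 = 0.49/14.3 = 0.0343
black: (29 − 29.7)²/29.7 = 0.49/29.7 = 0.0165
brown: (26 − 30.8)²/30.8 = 23.04/30.8 = 0.7481
yellow: (40 − 35.2)²/35.2 = 23.04/35.2 = 0.6545
Sum = 1.453
df = 3. Since 1.453 < 9.348, we do not reject H₀.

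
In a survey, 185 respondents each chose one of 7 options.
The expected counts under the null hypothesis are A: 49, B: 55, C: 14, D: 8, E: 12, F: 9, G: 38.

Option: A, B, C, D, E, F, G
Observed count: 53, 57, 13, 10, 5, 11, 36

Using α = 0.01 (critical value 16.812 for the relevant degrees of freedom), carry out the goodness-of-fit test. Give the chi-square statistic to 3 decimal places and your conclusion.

A: (53 − 49)²/49 = 16/49 = 0.3265
B: (57 − 55)²/55 = 4/55 = 0.0727
C: (13 − 14)²/14 = 1/14 = 0.0714
D: (10 − 8)²/8 = 4/8 = 0.5000
E: (5 − 12)²/12 = 49/12 = 4.0833
F: (11 − 9)²/9 = 4/9 = 0.4444
G: (36 − 38)²/38 = 4/38 = 0.1053
Sum = 5.604
df = 6. Since 5.604 < 16.812, we do not reject H₀.

5.604; do not reject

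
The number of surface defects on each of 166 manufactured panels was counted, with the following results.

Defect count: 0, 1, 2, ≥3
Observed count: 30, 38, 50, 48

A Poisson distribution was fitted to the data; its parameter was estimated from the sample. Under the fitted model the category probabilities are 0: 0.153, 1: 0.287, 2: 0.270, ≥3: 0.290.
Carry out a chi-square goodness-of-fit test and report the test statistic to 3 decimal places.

Expected counts E_i = n·p_i: 166×0.153 = 25.398, 166×0.287 = 47.642, 166×0.270 = 44.82, 166×0.290 = 48.14.
χ² = (30−25.398)²/25.398 + (38−47.642)²/47.642 + (50−44.82)²/44.82 + (48−48.14)²/48.14
   = 0.8339 + 1.9514 + 0.5987 + 0.0004
Sum = 3.384

3.384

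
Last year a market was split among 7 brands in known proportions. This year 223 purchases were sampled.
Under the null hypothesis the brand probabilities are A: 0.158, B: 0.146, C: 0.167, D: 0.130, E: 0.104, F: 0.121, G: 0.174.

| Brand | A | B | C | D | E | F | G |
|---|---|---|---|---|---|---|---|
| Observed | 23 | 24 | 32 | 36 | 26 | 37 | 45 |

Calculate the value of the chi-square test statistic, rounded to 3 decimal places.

13.979

Expected counts E_i = n·p_i: 223×0.158 = 35.234, 223×0.146 = 32.558, 223×0.167 = 37.241, 223×0.130 = 28.99, 223×0.104 = 23.192, 223×0.121 = 26.983, 223×0.174 = 38.802.
cat         O        E   (O−E)²/E
A          23   35.234     4.2479
B          24   32.558     2.2495
C          32   37.241     0.7376
D          36    28.99     1.6951
E          26   23.192     0.3400
F          37   26.983     3.7186
G          45   38.802     0.9900
Sum = 13.979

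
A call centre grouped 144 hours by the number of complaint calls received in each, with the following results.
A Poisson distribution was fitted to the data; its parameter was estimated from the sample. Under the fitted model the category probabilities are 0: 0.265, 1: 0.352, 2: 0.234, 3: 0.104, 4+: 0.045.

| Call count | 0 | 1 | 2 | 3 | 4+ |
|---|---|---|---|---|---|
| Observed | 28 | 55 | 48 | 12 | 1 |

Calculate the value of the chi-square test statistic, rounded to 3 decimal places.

14.370

Expected counts E_i = n·p_i: 144×0.265 = 38.16, 144×0.352 = 50.688, 144×0.234 = 33.696, 144×0.104 = 14.976, 144×0.045 = 6.48.
0: (28 − 38.16)²/38.16 = 103.2256/38.16 = 2.7051
1: (55 − 50.688)²/50.688 = 18.593344/50.688 = 0.3668
2: (48 − 33.696)²/33.696 = 204.604416/33.696 = 6.0721
3: (12 − 14.976)²/14.976 = 8.856576/14.976 = 0.5914
4+: (1 − 6.48)²/6.48 = 30.0304/6.48 = 4.6343
Sum = 14.370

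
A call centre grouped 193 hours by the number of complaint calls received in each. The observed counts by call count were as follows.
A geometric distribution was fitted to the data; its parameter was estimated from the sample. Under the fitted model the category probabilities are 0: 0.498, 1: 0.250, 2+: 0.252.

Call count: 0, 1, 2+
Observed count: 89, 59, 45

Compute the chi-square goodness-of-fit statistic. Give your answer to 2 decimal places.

3.19

Expected counts E_i = n·p_i: 193×0.498 = 96.114, 193×0.250 = 48.25, 193×0.252 = 48.636.
χ² = (89−96.114)²/96.114 + (59−48.25)²/48.25 + (45−48.636)²/48.636
   = 0.527 + 2.395 + 0.272
Sum = 3.19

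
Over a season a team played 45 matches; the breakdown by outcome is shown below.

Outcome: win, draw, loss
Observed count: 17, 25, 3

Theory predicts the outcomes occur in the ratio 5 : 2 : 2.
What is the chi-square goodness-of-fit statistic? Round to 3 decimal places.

29.960

Ratio total = 9. Expected counts: 45×5/9 = 25, 45×2/9 = 10, 45×2/9 = 10.
win: (17 − 25)²/25 = 64/25 = 2.5600
draw: (25 − 10)²/10 = 225/10 = 22.5000
loss: (3 − 10)²/10 = 49/10 = 4.9000
Sum = 29.960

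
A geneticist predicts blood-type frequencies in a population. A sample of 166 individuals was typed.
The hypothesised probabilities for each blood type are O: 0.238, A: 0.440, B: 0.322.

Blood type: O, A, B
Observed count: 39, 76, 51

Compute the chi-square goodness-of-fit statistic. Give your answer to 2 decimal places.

0.24

Expected counts E_i = n·p_i: 166×0.238 = 39.508, 166×0.440 = 73.04, 166×0.322 = 53.452.
O: (39 − 39.508)²/39.508 = 0.258064/39.508 = 0.007
A: (76 − 73.04)²/73.04 = 8.7616/73.04 = 0.120
B: (51 − 53.452)²/53.452 = 6.012304/53.452 = 0.112
Sum = 0.24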